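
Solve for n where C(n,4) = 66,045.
37

C(n,4) = n(n−1)(n−2)(n−3)/4! is increasing in n, and n(n−1)(n−2)(n−3) = 4!·66,045 = 1,585,080 ≈ (n−1.5)^4 gives n ≈ 37.0. Check: C(35,4) = 52,360, C(36,4) = 58,905, C(37,4) = 66,045 ✓. So n = 37.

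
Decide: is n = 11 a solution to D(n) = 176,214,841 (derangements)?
D(11) = (11-1)·[D(10) + D(9)] = 10·[1,334,961 + 133,496] = 14,684,570, which does not equal 176,214,841.

Answer: No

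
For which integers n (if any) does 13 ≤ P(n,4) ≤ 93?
4
P(3,4)=0; P(4,4)=24; P(5,4)=120. So valid n = 4.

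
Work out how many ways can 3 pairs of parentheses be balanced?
5

Solution: Using the Catalan number formula: C_n = C(2n, n) / (n+1)
C_3 = C(6, 3) / (3+1)
     = 20 / 4
     = 5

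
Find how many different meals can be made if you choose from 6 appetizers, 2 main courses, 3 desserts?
36

Explanation: By the multiplication principle: 6 × 2 × 3 = 36.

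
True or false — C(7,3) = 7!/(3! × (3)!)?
The correct denominator is 3!×4!, giving C(7,3) = 35; the stated RHS is 7!/(3!×3!) = 140 ≠ 35, so the statement does not hold.

Answer: False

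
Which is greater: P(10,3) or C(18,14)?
P(10,3)=720, C(18,14)=3,060.

Answer: C(18,14)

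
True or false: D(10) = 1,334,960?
False

Working:
Derangements of 10 elements: D(10) = (10-1)·[D(9) + D(8)] = 9·[133,496 + 14,833] = 1,334,961.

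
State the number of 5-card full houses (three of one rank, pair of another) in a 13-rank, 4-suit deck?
3,744

Working:
Triple rank: 13. Triple suits: C(4,3)=4. Pair rank: 12. Pair suits: C(4,2)=6. Total: 3,744.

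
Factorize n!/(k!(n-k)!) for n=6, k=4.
C(6,4) = 15

Working:
This is the binomial coefficient C(6,4) = 15.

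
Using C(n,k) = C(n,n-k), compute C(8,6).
28

Working:
C(8,6) = C(8,2) = 28.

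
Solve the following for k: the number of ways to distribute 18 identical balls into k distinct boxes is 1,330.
Stars and bars: the count is C(18+k−1, k−1), increasing in k. k=2: C(19,1) = 19, k=3: C(20,2) = 190, k=4: C(21,3) = 1,330 ✓. So k = 4.

Answer: 4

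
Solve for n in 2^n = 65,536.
16

Explanation: 65,536 = 1,024 × 64 = 2^10 × 2^6 = 2^16, so n = 16.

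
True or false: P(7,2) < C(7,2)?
False

Solution: P(7,2) = 42 and C(7,2) = 21; P(n,r) = r! × C(n,r) so P > C whenever r ≥ 2.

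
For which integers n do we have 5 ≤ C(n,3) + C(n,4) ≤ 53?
4, 5, 6
C(3,3)+C(3,4)=1; C(4,3)+C(4,4)=5; C(5,3)+C(5,4)=15; C(6,3)+C(6,4)=35; C(7,3)+C(7,4)=70. So valid n = 4, 5, 6.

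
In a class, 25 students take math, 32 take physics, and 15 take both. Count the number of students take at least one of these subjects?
42

Reasoning: |A∪B| = |A|+|B|-|A∩B| = 25+32-15 = 42.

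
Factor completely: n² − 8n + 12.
(n − 2)(n − 6)

Seek roots whose sum is 8 and product is 12: (2, 6). So n² − 8n + 12 = (n − 2)(n − 6).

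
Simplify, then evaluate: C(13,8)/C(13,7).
C(n,k+1)/C(n,k) = (n−k)/(k+1). Here (13−7)/(7+1) = 6/8 = 3/4.

Answer: 3/4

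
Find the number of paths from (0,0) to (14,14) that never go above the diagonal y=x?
Counted by the Catalan number C_14: C_14 = C(28,14)/(14+1) = 40,116,600/15 = 2,674,440.
Final answer: 2,674,440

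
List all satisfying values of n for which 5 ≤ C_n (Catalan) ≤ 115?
C_2=2; C_3=5; C_4=14; C_5=42; C_6=132. So valid n = 3, 4, 5.
Final answer: 3, 4, 5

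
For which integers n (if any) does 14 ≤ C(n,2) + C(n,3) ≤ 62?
5, 6, 7
C(4,2)+C(4,3)=10; C(5,2)+C(5,3)=20; C(6,2)+C(6,3)=35; C(7,2)+C(7,3)=56; C(8,2)+C(8,3)=84. So valid n = 5, 6, 7.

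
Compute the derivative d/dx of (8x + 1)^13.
Chain rule: 13(8x+1)^{12} × 8 = 104(8x+1)^{12}.
Final answer: 104(8x + 1)^12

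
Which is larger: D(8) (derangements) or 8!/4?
D(8)

Reasoning: D(8) = (8-1)·[D(7) + D(6)] = 7·[1,854 + 265] = 14,833; 8!/4 = 40,320/4 = 10,080.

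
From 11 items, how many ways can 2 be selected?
C(11,2) = 11! / (2! × (11-2)!)
         = 11! / (2! × 9!)
         = 55
Final answer: 55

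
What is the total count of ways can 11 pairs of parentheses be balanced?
58,786

Working:
Using the Catalan number formula: C_n = C(2n, n) / (n+1)
C_11 = C(22, 11) / (11+1)
     = 705432 / 12
     = 58,786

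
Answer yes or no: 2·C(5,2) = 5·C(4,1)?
Yes

Explanation: Absorption identity k·C(n,k) = n·C(n-1,k-1). LHS = 2·10 = 20; RHS = 5·4 = 20.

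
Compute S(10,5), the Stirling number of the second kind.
42,525

Reasoning: Using the Stirling recurrence: S(n,k) = k·S(n-1,k) + S(n-1,k-1)
S(10,5) = 5·S(9,5) + S(9,4)
         = 5·6951 + 7770
         = 34755 + 7770
         = 42,525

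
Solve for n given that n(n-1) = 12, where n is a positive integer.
4

n² − n − 12 = 0, so n = (1 ± √(1 + 4·12))/2 = (1 ± √49)/2 = (1 ± 7)/2, i.e. n = 4 or n = -3. Taking the positive root, n = 4 (check: 4×3 = 12).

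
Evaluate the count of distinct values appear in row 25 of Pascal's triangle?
13

Solution: Row 25 has entries C(25,0)..C(25,25); by symmetry C(25,k)=C(25,25-k), giving 13 distinct values.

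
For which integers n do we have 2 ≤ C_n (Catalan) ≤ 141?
2, 3, 4, 5, 6

Explanation: C_1=1; C_2=2; C_3=5; C_4=14; C_5=42; C_6=132; C_7=429. So valid n = 2, 3, 4, 5, 6.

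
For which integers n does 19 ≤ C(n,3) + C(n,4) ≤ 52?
C(5,3)+C(5,4)=15; C(6,3)+C(6,4)=35; C(7,3)+C(7,4)=70. So valid n = 6.

Answer: 6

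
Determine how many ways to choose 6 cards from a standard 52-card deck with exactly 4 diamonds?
13 diamonds and 39 non-diamonds: C(13,4) × C(39,2) = 715 × 741 = 529,815.
Final answer: 529,815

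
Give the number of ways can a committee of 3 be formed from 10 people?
120

Reasoning: C(10,3) = 10! / (3! × (10-3)!)
         = 10! / (3! × 7!)
         = 120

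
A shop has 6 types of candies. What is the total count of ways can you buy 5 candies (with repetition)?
252
Stars and bars: C(5+6-1, 5) = C(10, 5) = 252.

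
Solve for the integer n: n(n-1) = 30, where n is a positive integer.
6
n² − n − 30 = 0, so n = (1 ± √(1 + 4·30))/2 = (1 ± √121)/2 = (1 ± 11)/2, i.e. n = 6 or n = -5. Taking the positive root, n = 6 (check: 6×5 = 30).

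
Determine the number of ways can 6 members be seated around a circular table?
120

Reasoning: Circular arrangements: (6-1)! = 120.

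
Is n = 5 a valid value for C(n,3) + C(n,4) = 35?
No
C(5,3) + C(5,4) = 10 + 5 = 15, which does not equal 35.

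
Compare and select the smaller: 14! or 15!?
14!

Explanation: 14!=87,178,291,200, 15!=1,307,674,368,000. 15! > 14!.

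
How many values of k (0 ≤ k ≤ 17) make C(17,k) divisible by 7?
6

Checking C(17,k) mod 7 for k = 0..17: divisible at k = 4, 5, 6, 11, 12, 13. That's 6 values.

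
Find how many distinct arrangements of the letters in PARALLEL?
Word has 8 letters (P=1, A=2, R=1, L=3, E=1). Arrangements: 8!/Π(k!) = 3,360.

Answer: 3,360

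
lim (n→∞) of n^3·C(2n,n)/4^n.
∞

C(2n,n) ~ 4^n/√(πn), so n^3·C(2n,n)/4^n ~ n^(3 − 1/2)/√π → ∞.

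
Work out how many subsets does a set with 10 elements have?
Each element can be included or excluded: 2^10 = 1,024.

Answer: 1,024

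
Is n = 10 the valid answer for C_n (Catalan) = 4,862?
No

Solution: C_10 = C(20,10)/(10+1) = 184,756/11 = 16,796, which does not equal 4,862.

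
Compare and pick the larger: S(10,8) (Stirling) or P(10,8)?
S(10,8) = 8·S(9,8) + S(9,7) = 8·36 + 462 = 750; P(10,8) = 1,814,400.

Answer: P(10,8)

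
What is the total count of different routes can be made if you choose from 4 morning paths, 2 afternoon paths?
8

Explanation: By the multiplication principle: 4 × 2 = 8.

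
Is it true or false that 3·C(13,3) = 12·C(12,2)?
False

Reasoning: Absorption identity k·C(n,k) = n·C(n-1,k-1). LHS = 3·286 = 858; RHS = 12·66 = 792.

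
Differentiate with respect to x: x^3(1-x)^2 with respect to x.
3x^2(1-x)^2 - 2x^3(1-x)^1

Solution: Product rule: 3x^{2}(1-x)^{2} + x^3·(-2)(1-x)^{1}.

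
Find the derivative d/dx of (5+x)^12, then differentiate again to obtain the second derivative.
132(5+x)^10

Reasoning: First derivative: 12(5+x)^{11}. Second derivative: 12·11·(5+x)^{10} = 132(5+x)^{10}.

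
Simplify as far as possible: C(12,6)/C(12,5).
C(n,k+1)/C(n,k) = (n−k)/(k+1). Here (12−5)/(5+1) = 7/6 = 7/6.

Answer: 7/6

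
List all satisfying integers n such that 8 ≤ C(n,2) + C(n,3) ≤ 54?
4, 5, 6

Explanation: C(3,2)+C(3,3)=4; C(4,2)+C(4,3)=10; C(5,2)+C(5,3)=20; C(6,2)+C(6,3)=35; C(7,2)+C(7,3)=56. So valid n = 4, 5, 6.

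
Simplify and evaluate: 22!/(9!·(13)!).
497,420

Solution: This is C(22,9) = 497,420.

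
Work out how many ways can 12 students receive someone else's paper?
176,214,841

Working:
Using D(n) = (n-1)[D(n-1) + D(n-2)]:
D(12) = (12-1) × [D(11) + D(10)]
      = 11 × [14684570 + 1334961]
      = 11 × 16019531
      = 176,214,841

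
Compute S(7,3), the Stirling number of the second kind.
301

Explanation: Using the Stirling recurrence: S(n,k) = k·S(n-1,k) + S(n-1,k-1)
S(7,3) = 3·S(6,3) + S(6,2)
         = 3·90 + 31
         = 270 + 31
         = 301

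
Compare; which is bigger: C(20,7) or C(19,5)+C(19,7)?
C(20,7)

C(20,7)=77,520; C(19,5)+C(19,7)=11,628+50,388=62,016.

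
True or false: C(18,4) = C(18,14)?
True

Explanation: C(18,4) = C(18,18-4) by the symmetry property; both equal 3,060.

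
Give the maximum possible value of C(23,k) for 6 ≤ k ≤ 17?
1,352,078

Solution: C(23,k) is maximised at the centre of the row: C(23,11) = 1,352,078.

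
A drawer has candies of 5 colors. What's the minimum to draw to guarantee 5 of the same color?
Worst case: 4 of each = 20. One more: 21.
Final answer: 21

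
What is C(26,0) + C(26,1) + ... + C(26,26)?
67,108,864

Working:
Sum of binomial coefficients = 2^26 = 67,108,864.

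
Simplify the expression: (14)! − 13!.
(14)! − 13! = (14)·13! − 13! = (14−1)·13! = 13·13! = 80,951,270,400.

Answer: 80,951,270,400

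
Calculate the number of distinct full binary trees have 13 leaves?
208,012

Explanation: Using the Catalan number formula: C_n = C(2n, n) / (n+1)
C_12 = C(24, 12) / (12+1)
     = 2704156 / 13
     = 208,012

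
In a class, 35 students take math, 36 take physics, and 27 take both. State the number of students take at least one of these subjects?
|A∪B| = |A|+|B|-|A∩B| = 35+36-27 = 44.

Answer: 44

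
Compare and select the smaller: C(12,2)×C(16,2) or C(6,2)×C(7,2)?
C(6,2)×C(7,2)
C(12,2)×C(16,2)=7,920, C(6,2)×C(7,2)=315.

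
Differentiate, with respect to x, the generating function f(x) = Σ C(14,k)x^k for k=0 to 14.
Σ k·C(14,k)x^(k-1) for k=1 to 14
Term-by-term differentiation gives Σ k·C(14,k)x^{k-1} for k=1 to 14.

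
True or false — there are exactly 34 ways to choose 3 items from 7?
False

Reasoning: C(7,3) = 35 ≠ 34.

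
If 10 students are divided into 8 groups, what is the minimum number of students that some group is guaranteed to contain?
Pigeonhole: ⌈10/8⌉ = 2.
Final answer: 2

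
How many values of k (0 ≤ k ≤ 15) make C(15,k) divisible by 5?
Checking C(15,k) mod 5 for k = 0..15: divisible at k = 1, 2, 3, 4, 6, 7, 8, 9, 11, 12, 13, 14. That's 12 values.

Answer: 12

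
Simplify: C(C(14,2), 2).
4,095

C(14,2) = 91, then C(91, 2) = 4,095.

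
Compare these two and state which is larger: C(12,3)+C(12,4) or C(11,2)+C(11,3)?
First=715, Second=220.
Final answer: C(12,3)+C(12,4)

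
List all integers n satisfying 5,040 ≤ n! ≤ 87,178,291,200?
7, 8, 9, 10, 11, 12, 13, 14

Working:
n! is strictly increasing; 7! = 5,040 and 14! = 87,178,291,200, so valid n = 7, 8, 9, 10, 11, 12, 13, 14.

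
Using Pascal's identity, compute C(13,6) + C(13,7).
3,432

Explanation: C(13,6) + C(13,7) = C(14,7) = 3,432.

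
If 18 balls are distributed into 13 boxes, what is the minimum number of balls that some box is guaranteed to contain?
2

Explanation: Pigeonhole: ⌈18/13⌉ = 2.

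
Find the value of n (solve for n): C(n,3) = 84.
9

Reasoning: C(n,3) = n(n−1)(n−2)/3! is increasing in n, and n(n−1)(n−2) = 3!·84 = 504 ≈ (n−1)^3 gives n ≈ 9.0. Check: C(7,3) = 35, C(8,3) = 56, C(9,3) = 84 ✓. So n = 9.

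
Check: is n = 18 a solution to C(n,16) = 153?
Yes
C(18,16) = 18·17·16·15·14·13·12·11·10·9·8·7·6·5·4·3/16! = 3,201,186,852,864,000/20,922,789,888,000 = 153, which equals 153.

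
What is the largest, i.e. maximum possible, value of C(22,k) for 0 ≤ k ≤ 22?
Maximum at k = 11: C(22,11) = 705,432.

Answer: 705,432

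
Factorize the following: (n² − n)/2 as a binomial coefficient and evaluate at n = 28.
C(n,2); C(28,2) = 378

Solution: (n² − n)/2 = n(n−1)/2 = C(n,2). At n = 28: C(28,2) = 378.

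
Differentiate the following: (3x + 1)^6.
Chain rule: 6(3x+1)^{5} × 3 = 18(3x+1)^{5}.
Final answer: 18(3x + 1)^5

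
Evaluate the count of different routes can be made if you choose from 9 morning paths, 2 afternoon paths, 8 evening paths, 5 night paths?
By the multiplication principle: 9 × 2 × 8 × 5 = 720.

Answer: 720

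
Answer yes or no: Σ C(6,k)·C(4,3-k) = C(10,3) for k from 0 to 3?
Yes

Vandermonde's identity gives C(10,3) = 120; RHS C(10,3) = 120.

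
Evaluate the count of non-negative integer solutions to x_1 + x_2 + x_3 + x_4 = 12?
455

Explanation: C(12+4-1, 4-1) = 455.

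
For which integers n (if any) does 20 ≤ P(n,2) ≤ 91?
5, 6, 7, 8, 9, 10

Working:
P(4,2)=12; P(5,2)=20; P(6,2)=30; P(7,2)=42; P(8,2)=56; P(9,2)=72; P(10,2)=90; P(11,2)=110. So valid n = 5, 6, 7, 8, 9, 10.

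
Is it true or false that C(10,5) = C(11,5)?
False

Working:
LHS = C(10,5) = 252; RHS = C(11,5) = 462. 252 ≠ 462, so the statement does not hold.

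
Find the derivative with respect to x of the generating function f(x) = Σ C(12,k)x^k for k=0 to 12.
Σ k·C(12,k)x^(k-1) for k=1 to 12

Working:
Term-by-term differentiation gives Σ k·C(12,k)x^{k-1} for k=1 to 12.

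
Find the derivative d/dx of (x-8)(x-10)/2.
(2x - 18)/2
d/dx[(x-8)(x-10)] = (x-10) + (x-8) = 2x - 18. Dividing by 2 gives (2x - 18)/2.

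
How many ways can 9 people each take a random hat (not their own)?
133,496

Reasoning: Using D(n) = (n-1)[D(n-1) + D(n-2)]:
D(9) = (9-1) × [D(8) + D(7)]
      = 8 × [14833 + 1854]
      = 8 × 16687
      = 133,496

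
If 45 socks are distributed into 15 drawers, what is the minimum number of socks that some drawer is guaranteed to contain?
3
Pigeonhole: ⌈45/15⌉ = 3.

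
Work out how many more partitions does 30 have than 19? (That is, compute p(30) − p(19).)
Pentagonal recurrence p(n) = p(n−1) + p(n−2) − p(n−5) − p(n−7) + …: p(30) = p(29) + p(28) − p(25) − p(23) + p(18) + p(15) − p(8) − p(4) = 4,565 + 3,718 − 1,958 − 1,255 + 385 + 176 − 22 − 5 = 5,604.
p(19) = p(18) + p(17) − p(14) − p(12) + p(7) + p(4) = 385 + 297 − 135 − 77 + 15 + 5 = 490.
Difference = 5,604 − 490 = 5,114.
Final answer: 5,114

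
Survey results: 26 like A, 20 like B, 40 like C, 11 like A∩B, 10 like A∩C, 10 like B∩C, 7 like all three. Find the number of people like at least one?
62

Explanation: |A∪B∪C| = 26+20+40-11-10-10+7 = 62.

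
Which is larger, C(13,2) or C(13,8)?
C(13,2)=78, C(13,8)=1,287.
Final answer: C(13,8)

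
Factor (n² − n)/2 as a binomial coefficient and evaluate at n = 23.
C(n,2); C(23,2) = 253

Reasoning: (n² − n)/2 = n(n−1)/2 = C(n,2). At n = 23: C(23,2) = 253.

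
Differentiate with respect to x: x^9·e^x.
(9x^8 + x^9)e^x

Solution: Product rule: d/dx[x^9]·e^x + x^9·d/dx[e^x] = 9x^{8}e^x + x^9e^x.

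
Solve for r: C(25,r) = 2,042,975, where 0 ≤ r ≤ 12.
C(25,r) is increasing for 0 ≤ r ≤ 12. Stepping up (C(25,r+1) = C(25,r)·(25−r)/(r+1)): C(25,1) = 25, C(25,2) = 300, C(25,3) = 2,300, C(25,4) = 12,650, C(25,5) = 53,130, C(25,6) = 177,100, C(25,7) = 480,700, C(25,8) = 1,081,575, C(25,9) = 2,042,975 ✓. So r = 9.

Answer: 9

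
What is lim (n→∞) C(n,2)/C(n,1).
C(n,2)/C(n,1) = (n-1)/2 → ∞ as n → ∞.
Final answer: ∞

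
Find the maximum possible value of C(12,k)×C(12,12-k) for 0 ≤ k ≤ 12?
853,776

C(12,k)·C(12,12-k) = C(12,k)², maximised at the centre k = 6: C(12,6)² = 853,776.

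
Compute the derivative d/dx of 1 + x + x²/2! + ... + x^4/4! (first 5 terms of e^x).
1 + x + x²/2! + ... + x^3/3!

Reasoning: Differentiating term by term gives the first 4 terms of e^x.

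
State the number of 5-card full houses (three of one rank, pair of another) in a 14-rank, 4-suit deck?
4,368

Working:
Triple rank: 14. Triple suits: C(4,3)=4. Pair rank: 13. Pair suits: C(4,2)=6. Total: 4,368.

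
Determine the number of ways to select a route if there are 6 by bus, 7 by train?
By the addition principle: 6 + 7 = 13.

Answer: 13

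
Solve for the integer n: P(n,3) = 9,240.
22

Explanation: P(n,3) = n(n−1)(n−2) is increasing in n; n(n−1)(n−2) ≈ (n−1)^3 = 9,240 gives n ≈ 22.0. Check: P(20,3) = 6,840, P(21,3) = 7,980, P(22,3) = 9,240 ✓. So n = 22.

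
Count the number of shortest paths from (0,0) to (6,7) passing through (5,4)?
To (5,4): C(9,5)=126. From there: C(4,1)=4. Total: 504.

Answer: 504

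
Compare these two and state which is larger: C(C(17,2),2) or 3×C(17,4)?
C(C(17,2),2)

Explanation: C(C(17,2),2)=9,180, 3×C(17,4)=7,140.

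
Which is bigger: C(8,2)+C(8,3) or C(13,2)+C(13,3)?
C(13,2)+C(13,3)

Explanation: First=84, Second=364.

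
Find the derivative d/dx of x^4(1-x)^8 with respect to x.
4x^3(1-x)^8 - 8x^4(1-x)^7

Reasoning: Product rule: 4x^{3}(1-x)^{8} + x^4·(-8)(1-x)^{7}.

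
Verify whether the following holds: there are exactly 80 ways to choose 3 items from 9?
False

C(9,3) = 84 ≠ 80.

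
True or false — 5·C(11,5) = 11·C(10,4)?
True
Absorption identity k·C(n,k) = n·C(n-1,k-1). LHS = 5·462 = 2,310; RHS = 11·210 = 2,310.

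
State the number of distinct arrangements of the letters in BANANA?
60

Solution: Word has 6 letters (B=1, A=3, N=2). Arrangements: 6!/Π(k!) = 60.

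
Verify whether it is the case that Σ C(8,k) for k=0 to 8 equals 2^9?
False

Explanation: Binomial theorem: Σ C(8,k) = (1+1)^8 = 2^8 = 256; RHS 2^9 = 512.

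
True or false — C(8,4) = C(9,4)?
False

Solution: LHS = C(8,4) = 70; RHS = C(9,4) = 126. 70 ≠ 126, so the statement does not hold.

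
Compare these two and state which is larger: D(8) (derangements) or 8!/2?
8!/2

Solution: D(8) = (8-1)·[D(7) + D(6)] = 7·[1,854 + 265] = 14,833; 8!/2 = 40,320/2 = 20,160.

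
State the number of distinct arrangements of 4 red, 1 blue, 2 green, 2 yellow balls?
3,780

Working:
Multinomial: 9!/(4! × 1! × 2! × 2!) = 3,780.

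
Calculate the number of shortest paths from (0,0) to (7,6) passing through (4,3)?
700

Reasoning: To (4,3): C(7,4)=35. From there: C(6,3)=20. Total: 700.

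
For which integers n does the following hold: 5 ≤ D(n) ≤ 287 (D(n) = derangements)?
4, 5, 6

Solution: Using D(n) = (n−1)[D(n−1) + D(n−2)] with D(1)=0, D(2)=1: D(3)=2; D(4)=9; D(5)=44; D(6)=265; D(7)=1,854. So valid n = 4, 5, 6.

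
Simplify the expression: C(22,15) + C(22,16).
245,157

Explanation: By Pascal's identity: C(23,16) = 245,157.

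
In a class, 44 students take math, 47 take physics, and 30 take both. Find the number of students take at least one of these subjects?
61

Reasoning: |A∪B| = |A|+|B|-|A∩B| = 44+47-30 = 61.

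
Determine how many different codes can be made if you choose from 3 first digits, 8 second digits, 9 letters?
216

Solution: By the multiplication principle: 3 × 8 × 9 = 216.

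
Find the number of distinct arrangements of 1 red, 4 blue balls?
5
Multinomial: 5!/(1! × 4!) = 5.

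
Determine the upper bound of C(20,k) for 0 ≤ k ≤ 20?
184,756
Maximum at k = 10: C(20,10) = 184,756.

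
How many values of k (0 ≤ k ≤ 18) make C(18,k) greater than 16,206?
7

Row 18 is unimodal and symmetric about k=18/2. C(18,5)=8,568 ≤ 16,206; C(18,6)=18,564 > 16,206; by symmetry C(18,k) > 16,206 for k = 6..12. That's 12 - 6 + 1 = 7 values.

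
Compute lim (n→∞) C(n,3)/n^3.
1/6

Reasoning: C(n,3) ≈ n^3/3! for large n. Limit = 1/3! = 1/6.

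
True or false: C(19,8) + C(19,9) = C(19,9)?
False

Explanation: Pascal's identity gives C(20,9) = 167,960, whereas C(19,9) = 92,378.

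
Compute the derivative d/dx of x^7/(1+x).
Quotient rule: [7x^{6}(1+x) - x^7]/(1+x)².
Final answer: (7x^6(1+x) - x^7)/(1+x)²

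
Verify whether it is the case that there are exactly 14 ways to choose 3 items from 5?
False

Solution: C(5,3) = 10 ≠ 14.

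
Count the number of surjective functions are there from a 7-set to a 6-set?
15,120

Onto functions = 6! × S(7,6)
First compute S(7,6) via recurrence:
Using the Stirling recurrence: S(n,k) = k·S(n-1,k) + S(n-1,k-1)
S(7,6) = 6·S(6,6) + S(6,5)
         = 6·1 + 15
         = 6 + 15
         = 21
Then: 720 × 21 = 15,120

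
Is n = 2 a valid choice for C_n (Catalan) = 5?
C_2 = C(4,2)/(2+1) = 6/3 = 2, which does not equal 5.

Answer: No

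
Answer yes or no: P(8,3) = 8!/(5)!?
Yes

Explanation: Permutation formula P(n,k) = n!/(n-k)!: 8!/5! = 40,320/120 = 336 = P(8,3). The statement holds.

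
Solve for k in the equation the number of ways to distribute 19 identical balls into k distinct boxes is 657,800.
8
Stars and bars: the count is C(19+k−1, k−1), increasing in k. k=6: C(24,5) = 42,504, k=7: C(25,6) = 177,100, k=8: C(26,7) = 657,800 ✓. So k = 8.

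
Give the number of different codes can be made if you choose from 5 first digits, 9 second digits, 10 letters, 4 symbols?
1,800

Reasoning: By the multiplication principle: 5 × 9 × 10 × 4 = 1,800.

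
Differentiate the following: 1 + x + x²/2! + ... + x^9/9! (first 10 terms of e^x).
1 + x + x²/2! + ... + x^8/8!

Solution: Differentiating term by term gives the first 9 terms of e^x.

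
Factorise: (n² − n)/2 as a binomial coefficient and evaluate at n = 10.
(n² − n)/2 = n(n−1)/2 = C(n,2). At n = 10: C(10,2) = 45.

Answer: C(n,2); C(10,2) = 45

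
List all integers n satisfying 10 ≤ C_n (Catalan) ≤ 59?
4, 5

Working:
C_3=5; C_4=14; C_5=42; C_6=132. So valid n = 4, 5.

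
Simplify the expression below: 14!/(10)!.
24,024

Working:
This equals 14×13×...×11 = 24,024.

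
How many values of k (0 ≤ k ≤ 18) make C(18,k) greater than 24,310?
5
Row 18 is unimodal and symmetric about k=18/2. C(18,6)=18,564 ≤ 24,310; C(18,7)=31,824 > 24,310; by symmetry C(18,k) > 24,310 for k = 7..11. That's 11 - 7 + 1 = 5 values.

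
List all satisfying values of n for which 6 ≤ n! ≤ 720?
3, 4, 5, 6

n! is strictly increasing; 3! = 6 and 6! = 720, so valid n = 3, 4, 5, 6.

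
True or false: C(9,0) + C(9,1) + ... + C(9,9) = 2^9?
True

Reasoning: Binomial theorem with x = y = 1: Σ C(9,i) = (1+1)^9 = 2^9 = 512. The statement holds.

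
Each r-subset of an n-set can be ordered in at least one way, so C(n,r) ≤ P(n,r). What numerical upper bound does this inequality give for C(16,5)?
524,160

Explanation: P(16,5) = 16·15·14·13·12 = 524,160, so C(16,5) ≤ 524,160. (The bound is loose by a factor of 5! = 120: C(16,5) = 524,160/120 = 4,368.)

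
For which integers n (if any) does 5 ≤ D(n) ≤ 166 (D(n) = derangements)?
Using D(n) = (n−1)[D(n−1) + D(n−2)] with D(1)=0, D(2)=1: D(3)=2; D(4)=9; D(5)=44; D(6)=265. So valid n = 4, 5.

Answer: 4, 5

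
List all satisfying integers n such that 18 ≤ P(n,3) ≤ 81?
P(3,3)=6; P(4,3)=24; P(5,3)=60; P(6,3)=120. So valid n = 4, 5.

Answer: 4, 5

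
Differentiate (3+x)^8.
8(3+x)^7

Using the power rule: d/dx (3+x)^8 = 8(3+x)^{7}.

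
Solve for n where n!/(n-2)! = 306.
18

Working:
n!/(n-2)! = n×(n-1), a product of 2 consecutive integers ≈ (n−0.5)^2. 306^(1/2) + 0.5 ≈ 18.0; check n = 18: 18×17 = 306 ✓. So n = 18.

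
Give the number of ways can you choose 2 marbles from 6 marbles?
15

Explanation: C(6,2) = 6! / (2! × (6-2)!)
         = 6! / (2! × 4!)
         = 15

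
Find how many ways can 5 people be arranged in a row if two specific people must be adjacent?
Treat pair as unit: (5-1)! arrangements × 2 internal orders = 48.

Answer: 48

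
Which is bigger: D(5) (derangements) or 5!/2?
D(5) = (5-1)·[D(4) + D(3)] = 4·[9 + 2] = 44; 5!/2 = 120/2 = 60.

Answer: 5!/2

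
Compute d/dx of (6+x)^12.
12(6+x)^11
Using the power rule: d/dx (6+x)^12 = 12(6+x)^{11}.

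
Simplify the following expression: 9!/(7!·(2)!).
This is C(9,7) = 36.
Final answer: 36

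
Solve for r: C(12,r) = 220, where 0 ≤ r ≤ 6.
3

Working:
C(12,r) is increasing for 0 ≤ r ≤ 6. Stepping up (C(12,r+1) = C(12,r)·(12−r)/(r+1)): C(12,1) = 12, C(12,2) = 66, C(12,3) = 220 ✓. So r = 3.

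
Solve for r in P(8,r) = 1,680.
P(8,r) = 8·7·…·(8−r+1), a product of r factors. Multiplying down from 8: 8 = 8; 8·7 = 56; 8·7·6 = 336; 8·7·6·5 = 1,680 ✓ (4 factors). So r = 4.
Final answer: 4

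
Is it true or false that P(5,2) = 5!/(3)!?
True

Solution: Permutation formula P(n,k) = n!/(n-k)!: 5!/3! = 120/6 = 20 = P(5,2). The statement holds.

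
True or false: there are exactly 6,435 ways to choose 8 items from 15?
True

C(15,8) = 6,435.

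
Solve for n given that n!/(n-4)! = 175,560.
22

Reasoning: n!/(n-4)! = n×(n-1)×(n-2)×(n-3), a product of 4 consecutive integers ≈ (n−1.5)^4. 175,560^(1/4) + 1.5 ≈ 22.0; check n = 22: 22×21×20×19 = 175,560 ✓. So n = 22.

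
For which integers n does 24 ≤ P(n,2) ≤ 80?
6, 7, 8, 9

P(5,2)=20; P(6,2)=30; P(7,2)=42; P(8,2)=56; P(9,2)=72; P(10,2)=90. So valid n = 6, 7, 8, 9.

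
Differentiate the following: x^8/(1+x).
Quotient rule: [8x^{7}(1+x) - x^8]/(1+x)².

Answer: (8x^7(1+x) - x^8)/(1+x)²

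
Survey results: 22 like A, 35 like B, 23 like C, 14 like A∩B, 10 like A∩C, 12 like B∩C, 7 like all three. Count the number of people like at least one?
51

Working:
|A∪B∪C| = 22+35+23-14-10-12+7 = 51.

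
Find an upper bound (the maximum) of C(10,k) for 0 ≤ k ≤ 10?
252

Reasoning: Maximum at k = 5: C(10,5) = 252.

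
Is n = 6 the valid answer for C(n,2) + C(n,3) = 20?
No
C(6,2) + C(6,3) = 15 + 20 = 35, which does not equal 20.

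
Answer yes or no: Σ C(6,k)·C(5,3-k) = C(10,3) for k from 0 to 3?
No

Vandermonde's identity gives C(11,3) = 165; RHS C(10,3) = 120.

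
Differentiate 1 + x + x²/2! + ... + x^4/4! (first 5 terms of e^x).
1 + x + x²/2! + ... + x^3/3!

Explanation: Differentiating term by term gives the first 4 terms of e^x.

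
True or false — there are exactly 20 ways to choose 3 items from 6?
C(6,3) = 20.
Final answer: True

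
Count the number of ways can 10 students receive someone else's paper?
1,334,961

Working:
Using D(n) = (n-1)[D(n-1) + D(n-2)]:
D(10) = (10-1) × [D(9) + D(8)]
      = 9 × [133496 + 14833]
      = 9 × 148329
      = 1,334,961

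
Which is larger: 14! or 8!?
14!

Working:
14!=87,178,291,200, 8!=40,320. 14! > 8!.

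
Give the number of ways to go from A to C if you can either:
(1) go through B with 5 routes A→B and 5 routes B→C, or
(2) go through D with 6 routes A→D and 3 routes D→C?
Route via B: 5×5=25. Route via D: 6×3=18. Total: 43.
Final answer: 43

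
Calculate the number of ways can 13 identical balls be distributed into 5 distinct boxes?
2,380

Working:
C(13+5-1, 5-1) = C(17, 4) = 2,380.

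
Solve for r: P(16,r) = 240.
2

Working:
P(16,r) = 16·15·…·(16−r+1), a product of r factors. Multiplying down from 16: 16 = 16; 16·15 = 240 ✓ (2 factors). So r = 2.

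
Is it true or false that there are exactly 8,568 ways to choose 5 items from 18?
True
C(18,5) = 8,568.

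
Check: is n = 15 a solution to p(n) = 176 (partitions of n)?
Yes

Reasoning: Pentagonal recurrence p(n) = p(n−1) + p(n−2) − p(n−5) − p(n−7) + …: p(15) = p(14) + p(13) − p(10) − p(8) + p(3) + p(0) = 135 + 101 − 42 − 22 + 3 + 1 = 176, which equals 176.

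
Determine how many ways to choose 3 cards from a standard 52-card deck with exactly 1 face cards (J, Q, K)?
9,360

Working:
12 face cards and 40 non-face cards: C(12,1) × C(40,2) = 12 × 780 = 9,360.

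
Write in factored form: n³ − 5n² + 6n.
n(n − 2)(n − 3)
n³ − 5n² + 6n = n(n² − 5n + 6) = n(n − 2)(n − 3).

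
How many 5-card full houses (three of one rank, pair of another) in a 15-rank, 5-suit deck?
Triple rank: 15. Triple suits: C(5,3)=10. Pair rank: 14. Pair suits: C(5,2)=10. Total: 21,000.

Answer: 21,000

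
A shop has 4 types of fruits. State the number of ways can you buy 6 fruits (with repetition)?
84

Working:
Stars and bars: C(6+4-1, 6) = C(9, 6) = 84.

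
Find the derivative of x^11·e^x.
Product rule: d/dx[x^11]·e^x + x^11·d/dx[e^x] = 11x^{10}e^x + x^11e^x.
Final answer: (11x^10 + x^11)e^x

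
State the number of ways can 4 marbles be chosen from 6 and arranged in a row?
360
P(6,4) = 6!/(6-4)! = 360.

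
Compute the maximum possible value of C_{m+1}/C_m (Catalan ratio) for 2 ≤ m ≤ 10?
7/2

Working:
C_{m+1}/C_m = 2(2m+1)/(m+2), which increases with m. Maximum at m = 10: 2·21/12 = 7/2.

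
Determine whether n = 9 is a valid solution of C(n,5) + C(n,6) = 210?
C(9,5) + C(9,6) = 126 + 84 = 210, which equals 210.

Answer: Yes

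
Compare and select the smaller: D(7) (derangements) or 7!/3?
7!/3

Working:
D(7) = (7-1)·[D(6) + D(5)] = 6·[265 + 44] = 1,854; 7!/3 = 5,040/3 = 1,680.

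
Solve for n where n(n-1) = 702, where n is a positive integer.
n² − n − 702 = 0, so n = (1 ± √(1 + 4·702))/2 = (1 ± √2,809)/2 = (1 ± 53)/2, i.e. n = 27 or n = -26. Taking the positive root, n = 27 (check: 27×26 = 702).

Answer: 27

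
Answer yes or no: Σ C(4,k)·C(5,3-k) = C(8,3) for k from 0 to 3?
Vandermonde's identity gives C(9,3) = 84; RHS C(8,3) = 56.

Answer: No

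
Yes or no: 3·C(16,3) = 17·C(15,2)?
No
Absorption identity k·C(n,k) = n·C(n-1,k-1). LHS = 3·560 = 1,680; RHS = 17·105 = 1,785.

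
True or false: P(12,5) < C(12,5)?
P(12,5) = 95,040 and C(12,5) = 792; P(n,r) = r! × C(n,r) so P > C whenever r ≥ 2.

Answer: False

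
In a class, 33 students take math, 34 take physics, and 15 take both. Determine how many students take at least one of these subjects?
52

|A∪B| = |A|+|B|-|A∩B| = 33+34-15 = 52.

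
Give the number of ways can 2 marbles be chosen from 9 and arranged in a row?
72

Working:
P(9,2) = 9!/(9-2)! = 72.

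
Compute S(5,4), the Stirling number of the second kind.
10

Using the Stirling recurrence: S(n,k) = k·S(n-1,k) + S(n-1,k-1)
S(5,4) = 4·S(4,4) + S(4,3)
         = 4·1 + 6
         = 4 + 6
         = 10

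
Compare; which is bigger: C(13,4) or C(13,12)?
C(13,4)

Working:
C(13,4)=715, C(13,12)=13.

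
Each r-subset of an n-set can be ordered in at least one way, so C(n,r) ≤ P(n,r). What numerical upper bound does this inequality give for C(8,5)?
6,720

Solution: P(8,5) = 8·7·6·5·4 = 6,720, so C(8,5) ≤ 6,720. (The bound is loose by a factor of 5! = 120: C(8,5) = 6,720/120 = 56.)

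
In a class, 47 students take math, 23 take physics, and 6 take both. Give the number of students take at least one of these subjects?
|A∪B| = |A|+|B|-|A∩B| = 47+23-6 = 64.

Answer: 64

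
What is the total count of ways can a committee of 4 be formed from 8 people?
70

Working:
C(8,4) = 8! / (4! × (8-4)!)
         = 8! / (4! × 4!)
         = 70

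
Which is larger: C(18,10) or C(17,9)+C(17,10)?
Equal

Explanation: By Pascal's identity: C(18,10) = C(17,9)+C(17,10) = 43,758. Equal.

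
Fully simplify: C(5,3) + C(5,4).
15

Reasoning: By Pascal's identity: C(6,4) = 15.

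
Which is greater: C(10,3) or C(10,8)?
C(10,3)=120, C(10,8)=45.
Final answer: C(10,3)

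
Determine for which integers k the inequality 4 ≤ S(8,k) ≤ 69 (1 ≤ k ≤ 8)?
7

Solution: S(8,1)=1; S(8,2)=127; S(8,3)=966; S(8,4)=1,701; S(8,5)=1,050; S(8,6)=266; S(8,7)=28; S(8,8)=1. So valid k = 7.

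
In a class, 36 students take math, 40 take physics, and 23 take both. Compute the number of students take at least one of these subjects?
53

|A∪B| = |A|+|B|-|A∩B| = 36+40-23 = 53.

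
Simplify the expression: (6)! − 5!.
600

Explanation: (6)! − 5! = (6)·5! − 5! = (6−1)·5! = 5·5! = 600.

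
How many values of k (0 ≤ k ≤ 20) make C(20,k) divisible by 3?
Checking C(20,k) mod 3 for k = 0..20: divisible at k = 3, 4, 5, 6, 7, 8, 12, 13, 14, 15, 16, 17. That's 12 values.

Answer: 12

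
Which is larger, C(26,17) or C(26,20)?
C(26,17)

Solution: C(26,17)=3,124,550, C(26,20)=230,230.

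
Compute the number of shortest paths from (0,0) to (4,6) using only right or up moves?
210

Working:
Choose 4 rights from 10 moves: C(10,4) = 210.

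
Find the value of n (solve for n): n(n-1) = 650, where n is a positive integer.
26

Explanation: n² − n − 650 = 0, so n = (1 ± √(1 + 4·650))/2 = (1 ± √2,601)/2 = (1 ± 51)/2, i.e. n = 26 or n = -25. Taking the positive root, n = 26 (check: 26×25 = 650).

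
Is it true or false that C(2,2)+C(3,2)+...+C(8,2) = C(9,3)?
True

Solution: Hockey stick identity gives Σ = C(9,3) = 84; RHS C(9,3) = 84.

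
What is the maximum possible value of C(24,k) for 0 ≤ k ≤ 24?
2,704,156

Maximum at k = 12: C(24,12) = 2,704,156.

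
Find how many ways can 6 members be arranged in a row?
Arrangements of 6 distinct objects: 6! = 720.

Answer: 720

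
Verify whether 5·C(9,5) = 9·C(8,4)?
Absorption identity k·C(n,k) = n·C(n-1,k-1). LHS = 5·126 = 630; RHS = 9·70 = 630.
Final answer: True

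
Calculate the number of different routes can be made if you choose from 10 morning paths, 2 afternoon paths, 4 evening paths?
80

Working:
By the multiplication principle: 10 × 2 × 4 = 80.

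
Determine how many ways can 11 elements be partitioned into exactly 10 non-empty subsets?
55
This equals S(11,10), the Stirling number of the 2nd kind.
Using the Stirling recurrence: S(n,k) = k·S(n-1,k) + S(n-1,k-1)
S(11,10) = 10·S(10,10) + S(10,9)
         = 10·1 + 45
         = 10 + 45
         = 55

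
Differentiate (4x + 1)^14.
Chain rule: 14(4x+1)^{13} × 4 = 56(4x+1)^{13}.
Final answer: 56(4x + 1)^13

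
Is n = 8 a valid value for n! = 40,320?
Yes

Solution: 8! = 8·7! = 8·5,040 = 40,320, which equals 40,320.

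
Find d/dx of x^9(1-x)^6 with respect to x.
Product rule: 9x^{8}(1-x)^{6} + x^9·(-6)(1-x)^{5}.
Final answer: 9x^8(1-x)^6 - 6x^9(1-x)^5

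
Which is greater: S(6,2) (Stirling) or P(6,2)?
S(6,2)

Solution: S(6,2) = 2·S(5,2) + S(5,1) = 2·15 + 1 = 31; P(6,2) = 30.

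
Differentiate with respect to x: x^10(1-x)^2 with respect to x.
10x^9(1-x)^2 - 2x^10(1-x)^1

Working:
Product rule: 10x^{9}(1-x)^{2} + x^10·(-2)(1-x)^{1}.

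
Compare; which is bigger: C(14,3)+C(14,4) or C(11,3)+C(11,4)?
C(14,3)+C(14,4)

Reasoning: First=1,365, Second=495.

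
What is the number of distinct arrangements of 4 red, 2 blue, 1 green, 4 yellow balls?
34,650

Working:
Multinomial: 11!/(4! × 2! × 1! × 4!) = 34,650.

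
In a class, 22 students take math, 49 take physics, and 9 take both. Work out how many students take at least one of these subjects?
62

|A∪B| = |A|+|B|-|A∩B| = 22+49-9 = 62.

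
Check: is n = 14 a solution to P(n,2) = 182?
Yes

Explanation: P(14,2) = 14·13 = 182, which equals 182.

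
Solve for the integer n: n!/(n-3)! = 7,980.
21

n!/(n-3)! = n×(n-1)×(n-2), a product of 3 consecutive integers ≈ (n−1)^3. 7,980^(1/3) + 1 ≈ 21.0; check n = 21: 21×20×19 = 7,980 ✓. So n = 21.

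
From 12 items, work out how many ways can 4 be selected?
495

Solution: C(12,4) = 12! / (4! × (12-4)!)
         = 12! / (4! × 8!)
         = 495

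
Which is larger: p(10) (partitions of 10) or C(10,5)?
C(10,5)
Pentagonal recurrence p(n) = p(n−1) + p(n−2) − p(n−5) − p(n−7) + …: p(10) = p(9) + p(8) − p(5) − p(3) = 30 + 22 − 7 − 3 = 42; C(10,5) = 252.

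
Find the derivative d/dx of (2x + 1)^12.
24(2x + 1)^11

Chain rule: 12(2x+1)^{11} × 2 = 24(2x+1)^{11}.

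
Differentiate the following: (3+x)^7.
7(3+x)^6

Using the power rule: d/dx (3+x)^7 = 7(3+x)^{6}.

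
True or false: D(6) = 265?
Derangements of 6 elements: D(6) = (6-1)·[D(5) + D(4)] = 5·[44 + 9] = 265.
Final answer: True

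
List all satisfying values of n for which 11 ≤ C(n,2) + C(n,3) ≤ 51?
C(4,2)+C(4,3)=10; C(5,2)+C(5,3)=20; C(6,2)+C(6,3)=35; C(7,2)+C(7,3)=56. So valid n = 5, 6.
Final answer: 5, 6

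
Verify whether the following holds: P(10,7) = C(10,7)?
False

Solution: P(10,7) = 604,800 but C(10,7) = 120; they differ by a factor of 7! = 5040, so the statement does not hold.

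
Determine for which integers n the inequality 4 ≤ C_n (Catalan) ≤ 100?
3, 4, 5

C_2=2; C_3=5; C_4=14; C_5=42; C_6=132. So valid n = 3, 4, 5.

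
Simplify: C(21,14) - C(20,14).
77,520

Solution: C(21,14) - C(20,14) = C(20,13) = 77,520.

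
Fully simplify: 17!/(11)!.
8,910,720

This equals 17×16×...×12 = 8,910,720.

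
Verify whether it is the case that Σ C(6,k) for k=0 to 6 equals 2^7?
False

Reasoning: Binomial theorem: Σ C(6,k) = (1+1)^6 = 2^6 = 64; RHS 2^7 = 128.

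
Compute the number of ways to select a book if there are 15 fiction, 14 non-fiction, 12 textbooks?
41

By the addition principle: 15 + 14 + 12 = 41.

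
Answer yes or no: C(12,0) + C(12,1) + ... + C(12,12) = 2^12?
Yes

Reasoning: Binomial theorem with x = y = 1: Σ C(12,i) = (1+1)^12 = 2^12 = 4,096. The statement holds.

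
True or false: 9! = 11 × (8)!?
9! = 9 × 8! = 362,880, but 11 × 8! = 443,520.
Final answer: False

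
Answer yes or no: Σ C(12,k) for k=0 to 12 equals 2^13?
Binomial theorem: Σ C(12,k) = (1+1)^12 = 2^12 = 4,096; RHS 2^13 = 8,192.
Final answer: No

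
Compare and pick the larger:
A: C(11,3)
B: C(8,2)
A=C(11,3)=165, B=C(8,2)=28.
Final answer: A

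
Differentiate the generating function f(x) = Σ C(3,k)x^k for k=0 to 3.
Σ k·C(3,k)x^(k-1) for k=1 to 3

Solution: Term-by-term differentiation gives Σ k·C(3,k)x^{k-1} for k=1 to 3.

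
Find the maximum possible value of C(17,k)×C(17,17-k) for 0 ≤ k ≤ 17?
590,976,100

Reasoning: C(17,k)·C(17,17-k) = C(17,k)², maximised at the centre k = 8: C(17,8)² = 590,976,100.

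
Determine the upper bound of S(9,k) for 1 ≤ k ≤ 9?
Row S(9,k) for k = 1..9 (via S(n,k) = k·S(n−1,k) + S(n−1,k−1)): 1, 255, 3,025, 7,770, 6,951, 2,646, 462, 36, 1. The row is unimodal; maximum at k = 4: 7,770.

Answer: 7,770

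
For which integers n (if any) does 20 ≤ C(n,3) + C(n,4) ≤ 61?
C(5,3)+C(5,4)=15; C(6,3)+C(6,4)=35; C(7,3)+C(7,4)=70. So valid n = 6.

Answer: 6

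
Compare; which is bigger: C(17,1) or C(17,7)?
C(17,7)

Reasoning: C(17,1)=17, C(17,7)=19,448.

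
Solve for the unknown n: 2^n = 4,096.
12
4,096 = 1,024 × 4 = 2^10 × 2^2 = 2^12, so n = 12.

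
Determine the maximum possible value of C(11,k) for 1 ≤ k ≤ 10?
462

Solution: C(11,k) is maximised at the centre of the row: C(11,5) = 462.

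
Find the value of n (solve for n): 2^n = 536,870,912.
29

Solution: 536,870,912 = 1,024 × 1,024 × 512 = 2^10 × 2^10 × 2^9 = 2^29, so n = 29.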